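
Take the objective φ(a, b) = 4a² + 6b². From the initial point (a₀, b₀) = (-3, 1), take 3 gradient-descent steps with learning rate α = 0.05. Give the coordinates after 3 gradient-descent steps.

∇φ = (8a, 12b)
Step 1: at (-3, 1), ∇φ = (-24, 12) → (-3, 1) − 0.05·(-24, 12) = (-1.8, 0.4)
Step 2: at (-1.8, 0.4), ∇φ = (-14.4, 4.8) → (-1.8, 0.4) − 0.05·(-14.4, 4.8) = (-1.08, 0.16)
Step 3: at (-1.08, 0.16), ∇φ = (-8.64, 1.92) → (-1.08, 0.16) − 0.05·(-8.64, 1.92) = (-0.648, 0.064)

(-0.648, 0.064)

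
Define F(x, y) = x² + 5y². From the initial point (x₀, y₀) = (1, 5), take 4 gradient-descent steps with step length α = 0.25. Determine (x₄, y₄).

∇F = (2x, 10y)
(x₁, y₁) = (1, 5) − 0.25·(2, 50) = (0.5, -7.5)
(x₂, y₂) = (0.5, -7.5) − 0.25·(1, -75) = (0.25, 11.25)
(x₃, y₃) = (0.25, 11.25) − 0.25·(0.5, 112.5) = (0.125, -16.875)
(x₄, y₄) = (0.125, -16.875) − 0.25·(0.25, -168.75) = (0.0625, 25.3125)

(0.0625, 25.3125)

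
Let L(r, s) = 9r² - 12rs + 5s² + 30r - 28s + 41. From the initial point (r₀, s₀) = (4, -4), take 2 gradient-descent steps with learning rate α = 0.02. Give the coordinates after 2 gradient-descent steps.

(-0.3632, -0.544)

∇L = (18r - 12s + 30, -12r + 10s - 28)
(r₁, s₁) = (4, -4) − 0.02·(150, -116) = (1, -1.68)
(r₂, s₂) = (1, -1.68) − 0.02·(68.16, -56.8) = (-0.3632, -0.544)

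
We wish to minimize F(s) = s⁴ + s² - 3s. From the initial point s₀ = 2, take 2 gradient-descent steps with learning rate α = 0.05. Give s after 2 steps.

F′(s) = 4s³ + 2s - 3
Step 1: F′(2) = 33; s₁ = 2 − 0.05·33 = 0.35
Step 2: F′(0.35) = -2.1285; s₂ = 0.35 − 0.05·(-2.1285) = 0.456425

0.456425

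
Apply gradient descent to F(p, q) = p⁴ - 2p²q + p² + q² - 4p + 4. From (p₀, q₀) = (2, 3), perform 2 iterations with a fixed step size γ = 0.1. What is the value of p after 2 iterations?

∇F = (4p³ - 4pq + 2p - 4, -2p² + 2q)
Step 1: at (2, 3), ∇F = (8, -2) → (2, 3) − 0.1·(8, -2) = (1.2, 3.2)
Step 2: at (1.2, 3.2), ∇F = (-10.048, 3.52) → (1.2, 3.2) − 0.1·(-10.048, 3.52) = (2.2048, 2.848)
p = 2.2048

2.2048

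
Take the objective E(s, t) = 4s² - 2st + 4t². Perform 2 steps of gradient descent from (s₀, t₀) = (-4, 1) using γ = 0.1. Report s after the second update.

-0.24

∇E = (8s - 2t, -2s + 8t)
(s₁, t₁) = (-4, 1) − 0.1·(-34, 16) = (-0.6, -0.6)
(s₂, t₂) = (-0.6, -0.6) − 0.1·(-3.6, -3.6) = (-0.24, -0.24)
s = -0.24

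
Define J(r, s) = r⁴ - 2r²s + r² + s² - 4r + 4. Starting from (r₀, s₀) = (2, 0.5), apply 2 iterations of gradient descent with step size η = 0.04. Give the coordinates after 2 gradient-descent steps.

∇J = (4r³ - 4rs + 2r - 4, -2r² + 2s)
Step 1: at (2, 0.5), ∇J = (28, -7) → (2, 0.5) − 0.04·(28, -7) = (0.88, 0.78)
Step 2: at (0.88, 0.78), ∇J = (-2.259712, 0.0112) → (0.88, 0.78) − 0.04·(-2.259712, 0.0112) = (0.97038848, 0.779552)

(0.97038848, 0.779552)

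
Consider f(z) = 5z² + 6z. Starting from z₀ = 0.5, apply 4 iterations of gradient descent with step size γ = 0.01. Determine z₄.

f′(z) = 10z + 6
z₁ = 0.5 − 0.01·11 = 0.39
z₂ = 0.39 − 0.01·9.9 = 0.291
z₃ = 0.291 − 0.01·8.91 = 0.2019
z₄ = 0.2019 − 0.01·8.019 = 0.12171

0.12171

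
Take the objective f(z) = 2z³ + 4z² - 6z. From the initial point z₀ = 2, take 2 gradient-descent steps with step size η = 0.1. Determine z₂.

f′(z) = 6z² + 8z - 6
z₁ = 2 − 0.1·34 = -1.4
z₂ = -1.4 − 0.1·(-5.44) = -0.856

-0.856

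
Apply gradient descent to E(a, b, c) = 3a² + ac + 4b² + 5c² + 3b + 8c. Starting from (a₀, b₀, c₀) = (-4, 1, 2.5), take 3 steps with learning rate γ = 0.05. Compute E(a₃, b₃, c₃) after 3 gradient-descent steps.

∇E = (6a + c, 8b + 3, a + 10c + 8)
Step 1: at (-4, 1, 2.5), ∇E = (-21.5, 11, 29) → (-4, 1, 2.5) − 0.05·(-21.5, 11, 29) = (-2.925, 0.45, 1.05)
Step 2: at (-2.925, 0.45, 1.05), ∇E = (-16.5, 6.6, 15.575) → (-2.925, 0.45, 1.05) − 0.05·(-16.5, 6.6, 15.575) = (-2.1, 0.12, 0.27125)
Step 3: at (-2.1, 0.12, 0.27125), ∇E = (-12.32875, 3.96, 8.6125) → (-2.1, 0.12, 0.27125) − 0.05·(-12.32875, 3.96, 8.6125) = (-1.4835625, -0.078, -0.159375)
E(-1.4835625, -0.078, -0.159375) = 5.48165380078125

5.48165380078125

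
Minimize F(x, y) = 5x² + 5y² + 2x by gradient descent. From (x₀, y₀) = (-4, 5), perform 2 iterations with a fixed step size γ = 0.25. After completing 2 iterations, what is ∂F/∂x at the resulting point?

-85.5

∇F = (10x + 2, 10y)
(x₁, y₁) = (-4, 5) − 0.25·(-38, 50) = (5.5, -7.5)
(x₂, y₂) = (5.5, -7.5) − 0.25·(57, -75) = (-8.75, 11.25)
∂F/∂x at (-8.75, 11.25) = -85.5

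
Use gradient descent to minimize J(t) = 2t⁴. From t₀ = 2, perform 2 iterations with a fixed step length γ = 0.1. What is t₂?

J′(t) = 8t³
Step 1: J′(2) = 64; t₁ = 2 − 0.1·64 = -4.4
Step 2: J′(-4.4) = -681.472; t₂ = -4.4 − 0.1·(-681.472) = 63.7472

63.7472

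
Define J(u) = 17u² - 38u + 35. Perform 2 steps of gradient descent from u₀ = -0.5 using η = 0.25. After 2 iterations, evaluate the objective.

140768.015625

J′(u) = 34u - 38
u₁ = -0.5 − 0.25·(-55) = 13.25
u₂ = 13.25 − 0.25·412.5 = -89.875
J(-89.875) = 140768.015625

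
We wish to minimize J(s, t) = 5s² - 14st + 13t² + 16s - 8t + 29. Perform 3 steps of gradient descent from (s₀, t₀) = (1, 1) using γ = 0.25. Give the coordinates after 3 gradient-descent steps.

∇J = (10s - 14t + 16, -14s + 26t - 8)
Step 1: at (1, 1), ∇J = (12, 4) → (1, 1) − 0.25·(12, 4) = (-2, 0)
Step 2: at (-2, 0), ∇J = (-4, 20) → (-2, 0) − 0.25·(-4, 20) = (-1, -5)
Step 3: at (-1, -5), ∇J = (76, -124) → (-1, -5) − 0.25·(76, -124) = (-20, 26)

(-20, 26)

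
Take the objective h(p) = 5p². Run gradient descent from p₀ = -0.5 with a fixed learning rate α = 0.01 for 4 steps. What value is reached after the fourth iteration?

h′(p) = 10p
Step 1: h′(-0.5) = -5; p₁ = -0.5 − 0.01·(-5) = -0.45
Step 2: h′(-0.45) = -4.5; p₂ = -0.45 − 0.01·(-4.5) = -0.405
Step 3: h′(-0.405) = -4.05; p₃ = -0.405 − 0.01·(-4.05) = -0.3645
Step 4: h′(-0.3645) = -3.645; p₄ = -0.3645 − 0.01·(-3.645) = -0.32805

-0.32805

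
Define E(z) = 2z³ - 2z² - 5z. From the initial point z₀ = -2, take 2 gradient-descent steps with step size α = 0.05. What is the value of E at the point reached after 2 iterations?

E′(z) = 6z² - 4z - 5
Step 1: E′(-2) = 27; z₁ = -2 − 0.05·27 = -3.35
Step 2: E′(-3.35) = 75.735; z₂ = -3.35 − 0.05·75.735 = -7.13675
E(-7.13675) = -793.17768935384375

-793.17768935384375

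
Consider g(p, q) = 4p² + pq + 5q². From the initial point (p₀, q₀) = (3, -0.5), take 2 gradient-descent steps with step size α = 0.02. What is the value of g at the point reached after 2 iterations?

∇g = (8p + q, p + 10q)
(p₁, q₁) = (3, -0.5) − 0.02·(23.5, -2) = (2.53, -0.46)
(p₂, q₂) = (2.53, -0.46) − 0.02·(19.78, -2.07) = (2.1344, -0.4186)
g(2.1344, -0.4186) = 18.2053234

18.2053234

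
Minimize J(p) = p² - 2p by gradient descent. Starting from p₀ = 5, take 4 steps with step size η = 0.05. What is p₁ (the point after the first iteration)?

J′(p) = 2p - 2
Step 1: J′(5) = 8; p₁ = 5 − 0.05·8 = 4.6

4.6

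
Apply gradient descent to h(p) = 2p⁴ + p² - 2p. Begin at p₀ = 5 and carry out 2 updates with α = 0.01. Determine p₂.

5.52932096

h′(p) = 8p³ + 2p - 2
p₁ = 5 − 0.01·1008 = -5.08
p₂ = -5.08 − 0.01·(-1060.932096) = 5.52932096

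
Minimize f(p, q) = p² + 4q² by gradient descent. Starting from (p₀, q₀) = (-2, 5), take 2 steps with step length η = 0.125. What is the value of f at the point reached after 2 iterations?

1.265625

∇f = (2p, 8q)
Step 1: at (-2, 5), ∇f = (-4, 40) → (-2, 5) − 0.125·(-4, 40) = (-1.5, 0)
Step 2: at (-1.5, 0), ∇f = (-3, 0) → (-1.5, 0) − 0.125·(-3, 0) = (-1.125, 0)
f(-1.125, 0) = 1.265625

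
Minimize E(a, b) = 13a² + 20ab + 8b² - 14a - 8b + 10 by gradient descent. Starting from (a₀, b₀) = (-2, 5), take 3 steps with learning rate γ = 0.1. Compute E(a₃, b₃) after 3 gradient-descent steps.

∇E = (26a + 20b - 14, 20a + 16b - 8)
Step 1: at (-2, 5), ∇E = (34, 32) → (-2, 5) − 0.1·(34, 32) = (-5.4, 1.8)
Step 2: at (-5.4, 1.8), ∇E = (-118.4, -87.2) → (-5.4, 1.8) − 0.1·(-118.4, -87.2) = (6.44, 10.52)
Step 3: at (6.44, 10.52), ∇E = (363.84, 289.12) → (6.44, 10.52) − 0.1·(363.84, 289.12) = (-29.944, -18.392)
E(-29.944, -18.392) = 25953.43904

25953.43904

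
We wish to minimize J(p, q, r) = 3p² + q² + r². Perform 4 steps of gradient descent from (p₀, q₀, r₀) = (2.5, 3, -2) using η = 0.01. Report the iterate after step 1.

∇J = (6p, 2q, 2r)
Step 1: at (2.5, 3, -2), ∇J = (15, 6, -4) → (2.5, 3, -2) − 0.01·(15, 6, -4) = (2.35, 2.94, -1.96)

(2.35, 2.94, -1.96)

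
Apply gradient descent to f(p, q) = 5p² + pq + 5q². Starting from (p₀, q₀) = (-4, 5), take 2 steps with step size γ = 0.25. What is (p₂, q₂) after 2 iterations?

(-5.5, 8.5625)

∇f = (10p + q, p + 10q)
(p₁, q₁) = (-4, 5) − 0.25·(-35, 46) = (4.75, -6.5)
(p₂, q₂) = (4.75, -6.5) − 0.25·(41, -60.25) = (-5.5, 8.5625)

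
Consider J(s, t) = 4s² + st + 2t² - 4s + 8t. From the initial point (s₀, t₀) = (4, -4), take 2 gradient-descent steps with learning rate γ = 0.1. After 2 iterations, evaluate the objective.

∇J = (8s + t - 4, s + 4t + 8)
(s₁, t₁) = (4, -4) − 0.1·(24, -4) = (1.6, -3.6)
(s₂, t₂) = (1.6, -3.6) − 0.1·(5.2, -4.8) = (1.08, -3.12)
J(1.08, -3.12) = -8.5152

-8.5152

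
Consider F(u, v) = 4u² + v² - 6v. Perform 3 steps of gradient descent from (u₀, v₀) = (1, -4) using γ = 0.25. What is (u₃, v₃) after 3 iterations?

∇F = (8u, 2v - 6)
Step 1: at (1, -4), ∇F = (8, -14) → (1, -4) − 0.25·(8, -14) = (-1, -0.5)
Step 2: at (-1, -0.5), ∇F = (-8, -7) → (-1, -0.5) − 0.25·(-8, -7) = (1, 1.25)
Step 3: at (1, 1.25), ∇F = (8, -3.5) → (1, 1.25) − 0.25·(8, -3.5) = (-1, 2.125)

(-1, 2.125)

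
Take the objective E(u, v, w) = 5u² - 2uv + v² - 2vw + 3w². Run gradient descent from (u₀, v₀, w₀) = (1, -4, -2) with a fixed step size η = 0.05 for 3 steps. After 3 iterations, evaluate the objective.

∇E = (10u - 2v, -2u + 2v - 2w, -2v + 6w)
Step 1: at (1, -4, -2), ∇E = (18, -6, -4) → (1, -4, -2) − 0.05·(18, -6, -4) = (0.1, -3.7, -1.8)
Step 2: at (0.1, -3.7, -1.8), ∇E = (8.4, -4, -3.4) → (0.1, -3.7, -1.8) − 0.05·(8.4, -4, -3.4) = (-0.32, -3.5, -1.63)
Step 3: at (-0.32, -3.5, -1.63), ∇E = (3.8, -3.1, -2.78) → (-0.32, -3.5, -1.63) − 0.05·(3.8, -3.1, -2.78) = (-0.51, -3.345, -1.491)
E(-0.51, -3.345, -1.491) = 5.772078

5.772078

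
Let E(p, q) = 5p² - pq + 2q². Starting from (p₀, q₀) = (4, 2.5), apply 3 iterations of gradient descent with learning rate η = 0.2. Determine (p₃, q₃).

∇E = (10p - q, -p + 4q)
Step 1: at (4, 2.5), ∇E = (37.5, 6) → (4, 2.5) − 0.2·(37.5, 6) = (-3.5, 1.3)
Step 2: at (-3.5, 1.3), ∇E = (-36.3, 8.7) → (-3.5, 1.3) − 0.2·(-36.3, 8.7) = (3.76, -0.44)
Step 3: at (3.76, -0.44), ∇E = (38.04, -5.52) → (3.76, -0.44) − 0.2·(38.04, -5.52) = (-3.848, 0.664)

(-3.848, 0.664)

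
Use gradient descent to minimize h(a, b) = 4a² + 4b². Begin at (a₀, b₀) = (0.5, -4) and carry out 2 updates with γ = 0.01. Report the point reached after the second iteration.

∇h = (8a, 8b)
(a₁, b₁) = (0.5, -4) − 0.01·(4, -32) = (0.46, -3.68)
(a₂, b₂) = (0.46, -3.68) − 0.01·(3.68, -29.44) = (0.4232, -3.3856)

(0.4232, -3.3856)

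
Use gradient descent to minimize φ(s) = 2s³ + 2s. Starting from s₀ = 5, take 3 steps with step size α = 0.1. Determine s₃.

-3255.0249856

φ′(s) = 6s² + 2
s₁ = 5 − 0.1·152 = -10.2
s₂ = -10.2 − 0.1·626.24 = -72.824
s₃ = -72.824 − 0.1·31822.009856 = -3255.0249856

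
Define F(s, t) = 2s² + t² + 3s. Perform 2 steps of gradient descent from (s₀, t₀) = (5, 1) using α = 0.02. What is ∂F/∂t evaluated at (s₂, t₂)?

∇F = (4s + 3, 2t)
(s₁, t₁) = (5, 1) − 0.02·(23, 2) = (4.54, 0.96)
(s₂, t₂) = (4.54, 0.96) − 0.02·(21.16, 1.92) = (4.1168, 0.9216)
∂F/∂t at (4.1168, 0.9216) = 1.8432

1.8432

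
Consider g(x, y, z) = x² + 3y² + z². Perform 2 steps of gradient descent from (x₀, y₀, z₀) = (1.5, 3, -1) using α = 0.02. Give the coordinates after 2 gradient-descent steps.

∇g = (2x, 6y, 2z)
(x₁, y₁, z₁) = (1.5, 3, -1) − 0.02·(3, 18, -2) = (1.44, 2.64, -0.96)
(x₂, y₂, z₂) = (1.44, 2.64, -0.96) − 0.02·(2.88, 15.84, -1.92) = (1.3824, 2.3232, -0.9216)

(1.3824, 2.3232, -0.9216)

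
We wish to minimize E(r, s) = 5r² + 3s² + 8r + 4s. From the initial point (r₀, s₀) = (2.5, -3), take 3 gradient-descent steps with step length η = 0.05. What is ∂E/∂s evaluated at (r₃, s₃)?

-4.802

∇E = (10r + 8, 6s + 4)
(r₁, s₁) = (2.5, -3) − 0.05·(33, -14) = (0.85, -2.3)
(r₂, s₂) = (0.85, -2.3) − 0.05·(16.5, -9.8) = (0.025, -1.81)
(r₃, s₃) = (0.025, -1.81) − 0.05·(8.25, -6.86) = (-0.3875, -1.467)
∂E/∂s at (-0.3875, -1.467) = -4.802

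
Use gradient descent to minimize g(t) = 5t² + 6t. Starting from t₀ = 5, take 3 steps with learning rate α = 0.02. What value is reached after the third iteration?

g′(t) = 10t + 6
Step 1: g′(5) = 56; t₁ = 5 − 0.02·56 = 3.88
Step 2: g′(3.88) = 44.8; t₂ = 3.88 − 0.02·44.8 = 2.984
Step 3: g′(2.984) = 35.84; t₃ = 2.984 − 0.02·35.84 = 2.2672

2.2672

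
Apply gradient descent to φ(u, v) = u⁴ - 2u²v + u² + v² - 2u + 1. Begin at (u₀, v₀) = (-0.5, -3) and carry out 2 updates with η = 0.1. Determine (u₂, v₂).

(0.10055, -1.8395)

∇φ = (4u³ - 4uv + 2u - 2, -2u² + 2v)
Step 1: at (-0.5, -3), ∇φ = (-9.5, -6.5) → (-0.5, -3) − 0.1·(-9.5, -6.5) = (0.45, -2.35)
Step 2: at (0.45, -2.35), ∇φ = (3.4945, -5.105) → (0.45, -2.35) − 0.1·(3.4945, -5.105) = (0.10055, -1.8395)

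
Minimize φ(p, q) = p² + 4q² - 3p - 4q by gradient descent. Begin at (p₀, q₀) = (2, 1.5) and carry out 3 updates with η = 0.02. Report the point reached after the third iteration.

(1.942368, 1.092704)

∇φ = (2p - 3, 8q - 4)
Step 1: at (2, 1.5), ∇φ = (1, 8) → (2, 1.5) − 0.02·(1, 8) = (1.98, 1.34)
Step 2: at (1.98, 1.34), ∇φ = (0.96, 6.72) → (1.98, 1.34) − 0.02·(0.96, 6.72) = (1.9608, 1.2056)
Step 3: at (1.9608, 1.2056), ∇φ = (0.9216, 5.6448) → (1.9608, 1.2056) − 0.02·(0.9216, 5.6448) = (1.942368, 1.092704)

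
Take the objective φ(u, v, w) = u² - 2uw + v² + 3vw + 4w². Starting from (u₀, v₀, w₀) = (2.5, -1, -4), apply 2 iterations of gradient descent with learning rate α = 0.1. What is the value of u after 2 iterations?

0.96

∇φ = (2u - 2w, 2v + 3w, -2u + 3v + 8w)
Step 1: at (2.5, -1, -4), ∇φ = (13, -14, -40) → (2.5, -1, -4) − 0.1·(13, -14, -40) = (1.2, 0.4, 0)
Step 2: at (1.2, 0.4, 0), ∇φ = (2.4, 0.8, -1.2) → (1.2, 0.4, 0) − 0.1·(2.4, 0.8, -1.2) = (0.96, 0.32, 0.12)
u = 0.96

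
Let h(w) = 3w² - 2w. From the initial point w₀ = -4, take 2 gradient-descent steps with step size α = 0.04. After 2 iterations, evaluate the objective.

18.46069248

h′(w) = 6w - 2
Step 1: h′(-4) = -26; w₁ = -4 − 0.04·(-26) = -2.96
Step 2: h′(-2.96) = -19.76; w₂ = -2.96 − 0.04·(-19.76) = -2.1696
h(-2.1696) = 18.46069248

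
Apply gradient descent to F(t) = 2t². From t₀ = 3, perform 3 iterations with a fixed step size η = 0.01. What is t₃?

F′(t) = 4t
Step 1: F′(3) = 12; t₁ = 3 − 0.01·12 = 2.88
Step 2: F′(2.88) = 11.52; t₂ = 2.88 − 0.01·11.52 = 2.7648
Step 3: F′(2.7648) = 11.0592; t₃ = 2.7648 − 0.01·11.0592 = 2.654208

2.654208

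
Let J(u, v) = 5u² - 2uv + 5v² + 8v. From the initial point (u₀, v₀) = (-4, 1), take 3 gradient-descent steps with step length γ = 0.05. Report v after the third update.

∇J = (10u - 2v, -2u + 10v + 8)
(u₁, v₁) = (-4, 1) − 0.05·(-42, 26) = (-1.9, -0.3)
(u₂, v₂) = (-1.9, -0.3) − 0.05·(-18.4, 8.8) = (-0.98, -0.74)
(u₃, v₃) = (-0.98, -0.74) − 0.05·(-8.32, 2.56) = (-0.564, -0.868)
v = -0.868

-0.868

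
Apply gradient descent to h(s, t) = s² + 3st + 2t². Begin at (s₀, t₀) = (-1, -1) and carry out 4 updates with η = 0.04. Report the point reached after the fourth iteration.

(-0.45171712, -0.22914048)

∇h = (2s + 3t, 3s + 4t)
Step 1: at (-1, -1), ∇h = (-5, -7) → (-1, -1) − 0.04·(-5, -7) = (-0.8, -0.72)
Step 2: at (-0.8, -0.72), ∇h = (-3.76, -5.28) → (-0.8, -0.72) − 0.04·(-3.76, -5.28) = (-0.6496, -0.5088)
Step 3: at (-0.6496, -0.5088), ∇h = (-2.8256, -3.984) → (-0.6496, -0.5088) − 0.04·(-2.8256, -3.984) = (-0.536576, -0.34944)
Step 4: at (-0.536576, -0.34944), ∇h = (-2.121472, -3.007488) → (-0.536576, -0.34944) − 0.04·(-2.121472, -3.007488) = (-0.45171712, -0.22914048)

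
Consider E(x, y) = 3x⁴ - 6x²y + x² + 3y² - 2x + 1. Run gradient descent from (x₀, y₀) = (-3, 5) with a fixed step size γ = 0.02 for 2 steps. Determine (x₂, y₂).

(0.13099264, 4.822592)

∇E = (12x³ - 12xy + 2x - 2, -6x² + 6y)
Step 1: at (-3, 5), ∇E = (-152, -24) → (-3, 5) − 0.02·(-152, -24) = (0.04, 5.48)
Step 2: at (0.04, 5.48), ∇E = (-4.549632, 32.8704) → (0.04, 5.48) − 0.02·(-4.549632, 32.8704) = (0.13099264, 4.822592)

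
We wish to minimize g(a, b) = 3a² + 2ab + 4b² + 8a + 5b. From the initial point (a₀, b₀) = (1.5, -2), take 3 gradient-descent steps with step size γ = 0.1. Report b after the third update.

-0.56

∇g = (6a + 2b + 8, 2a + 8b + 5)
(a₁, b₁) = (1.5, -2) − 0.1·(13, -8) = (0.2, -1.2)
(a₂, b₂) = (0.2, -1.2) − 0.1·(6.8, -4.2) = (-0.48, -0.78)
(a₃, b₃) = (-0.48, -0.78) − 0.1·(3.56, -2.2) = (-0.836, -0.56)
b = -0.56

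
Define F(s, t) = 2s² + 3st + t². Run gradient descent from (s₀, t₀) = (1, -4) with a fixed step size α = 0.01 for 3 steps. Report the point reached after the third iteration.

∇F = (4s + 3t, 3s + 2t)
Step 1: at (1, -4), ∇F = (-8, -5) → (1, -4) − 0.01·(-8, -5) = (1.08, -3.95)
Step 2: at (1.08, -3.95), ∇F = (-7.53, -4.66) → (1.08, -3.95) − 0.01·(-7.53, -4.66) = (1.1553, -3.9034)
Step 3: at (1.1553, -3.9034), ∇F = (-7.089, -4.3409) → (1.1553, -3.9034) − 0.01·(-7.089, -4.3409) = (1.22619, -3.859991)

(1.22619, -3.859991)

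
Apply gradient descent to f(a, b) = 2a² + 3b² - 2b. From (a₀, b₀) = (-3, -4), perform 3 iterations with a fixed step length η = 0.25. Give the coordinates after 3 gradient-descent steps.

∇f = (4a, 6b - 2)
Step 1: at (-3, -4), ∇f = (-12, -26) → (-3, -4) − 0.25·(-12, -26) = (0, 2.5)
Step 2: at (0, 2.5), ∇f = (0, 13) → (0, 2.5) − 0.25·(0, 13) = (0, -0.75)
Step 3: at (0, -0.75), ∇f = (0, -6.5) → (0, -0.75) − 0.25·(0, -6.5) = (0, 0.875)

(0, 0.875)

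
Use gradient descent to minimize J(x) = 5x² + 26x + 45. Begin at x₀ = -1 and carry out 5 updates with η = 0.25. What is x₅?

J′(x) = 10x + 26
Step 1: J′(-1) = 16; x₁ = -1 − 0.25·16 = -5
Step 2: J′(-5) = -24; x₂ = -5 − 0.25·(-24) = 1
Step 3: J′(1) = 36; x₃ = 1 − 0.25·36 = -8
Step 4: J′(-8) = -54; x₄ = -8 − 0.25·(-54) = 5.5
Step 5: J′(5.5) = 81; x₅ = 5.5 − 0.25·81 = -14.75

-14.75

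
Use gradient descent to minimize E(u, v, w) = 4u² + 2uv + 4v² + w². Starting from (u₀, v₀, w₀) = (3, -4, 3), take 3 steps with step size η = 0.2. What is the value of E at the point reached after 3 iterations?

2.924608

∇E = (8u + 2v, 2u + 8v, 2w)
Step 1: at (3, -4, 3), ∇E = (16, -26, 6) → (3, -4, 3) − 0.2·(16, -26, 6) = (-0.2, 1.2, 1.8)
Step 2: at (-0.2, 1.2, 1.8), ∇E = (0.8, 9.2, 3.6) → (-0.2, 1.2, 1.8) − 0.2·(0.8, 9.2, 3.6) = (-0.36, -0.64, 1.08)
Step 3: at (-0.36, -0.64, 1.08), ∇E = (-4.16, -5.84, 2.16) → (-0.36, -0.64, 1.08) − 0.2·(-4.16, -5.84, 2.16) = (0.472, 0.528, 0.648)
E(0.472, 0.528, 0.648) = 2.924608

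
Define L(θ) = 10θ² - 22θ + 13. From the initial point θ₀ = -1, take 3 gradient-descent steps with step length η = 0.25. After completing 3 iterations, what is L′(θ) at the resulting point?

L′(θ) = 20θ - 22
Step 1: L′(-1) = -42; θ₁ = -1 − 0.25·(-42) = 9.5
Step 2: L′(9.5) = 168; θ₂ = 9.5 − 0.25·168 = -32.5
Step 3: L′(-32.5) = -672; θ₃ = -32.5 − 0.25·(-672) = 135.5
L′(θ) at (135.5) = 2688

2688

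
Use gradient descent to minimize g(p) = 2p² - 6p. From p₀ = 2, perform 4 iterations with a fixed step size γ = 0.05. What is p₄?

1.7048

g′(p) = 4p - 6
Step 1: g′(2) = 2; p₁ = 2 − 0.05·2 = 1.9
Step 2: g′(1.9) = 1.6; p₂ = 1.9 − 0.05·1.6 = 1.82
Step 3: g′(1.82) = 1.28; p₃ = 1.82 − 0.05·1.28 = 1.756
Step 4: g′(1.756) = 1.024; p₄ = 1.756 − 0.05·1.024 = 1.7048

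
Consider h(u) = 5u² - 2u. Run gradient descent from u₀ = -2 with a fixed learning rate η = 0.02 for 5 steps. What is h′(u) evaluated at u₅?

-7.20896

h′(u) = 10u - 2
u₁ = -2 − 0.02·(-22) = -1.56
u₂ = -1.56 − 0.02·(-17.6) = -1.208
u₃ = -1.208 − 0.02·(-14.08) = -0.9264
u₄ = -0.9264 − 0.02·(-11.264) = -0.70112
u₅ = -0.70112 − 0.02·(-9.0112) = -0.520896
h′(u) at (-0.520896) = -7.20896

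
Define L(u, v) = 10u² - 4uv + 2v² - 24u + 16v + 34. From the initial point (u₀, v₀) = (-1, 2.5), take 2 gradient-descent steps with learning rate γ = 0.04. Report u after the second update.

∇L = (20u - 4v - 24, -4u + 4v + 16)
Step 1: at (-1, 2.5), ∇L = (-54, 30) → (-1, 2.5) − 0.04·(-54, 30) = (1.16, 1.3)
Step 2: at (1.16, 1.3), ∇L = (-6, 16.56) → (1.16, 1.3) − 0.04·(-6, 16.56) = (1.4, 0.6376)
u = 1.4

1.4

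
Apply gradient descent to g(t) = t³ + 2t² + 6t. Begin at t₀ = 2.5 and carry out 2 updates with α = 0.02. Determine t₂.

g′(t) = 3t² + 4t + 6
t₁ = 2.5 − 0.02·34.75 = 1.805
t₂ = 1.805 − 0.02·22.994075 = 1.3451185

1.3451185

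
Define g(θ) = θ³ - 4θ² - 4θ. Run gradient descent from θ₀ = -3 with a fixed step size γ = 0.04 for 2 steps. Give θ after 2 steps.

-9.139328

g′(θ) = 3θ² - 8θ - 4
θ₁ = -3 − 0.04·47 = -4.88
θ₂ = -4.88 − 0.04·106.4832 = -9.139328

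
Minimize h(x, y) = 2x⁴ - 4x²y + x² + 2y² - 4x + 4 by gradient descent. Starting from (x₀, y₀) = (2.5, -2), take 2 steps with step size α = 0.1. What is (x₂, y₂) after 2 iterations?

(2217.0328, 80.304)

∇h = (8x³ - 8xy + 2x - 4, -4x² + 4y)
(x₁, y₁) = (2.5, -2) − 0.1·(166, -33) = (-14.1, 1.3)
(x₂, y₂) = (-14.1, 1.3) − 0.1·(-22311.328, -790.04) = (2217.0328, 80.304)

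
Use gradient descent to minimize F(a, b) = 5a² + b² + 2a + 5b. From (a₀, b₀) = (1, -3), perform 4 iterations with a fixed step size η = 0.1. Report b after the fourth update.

∇F = (10a + 2, 2b + 5)
(a₁, b₁) = (1, -3) − 0.1·(12, -1) = (-0.2, -2.9)
(a₂, b₂) = (-0.2, -2.9) − 0.1·(0, -0.8) = (-0.2, -2.82)
(a₃, b₃) = (-0.2, -2.82) − 0.1·(0, -0.64) = (-0.2, -2.756)
(a₄, b₄) = (-0.2, -2.756) − 0.1·(0, -0.512) = (-0.2, -2.7048)
b = -2.7048

-2.7048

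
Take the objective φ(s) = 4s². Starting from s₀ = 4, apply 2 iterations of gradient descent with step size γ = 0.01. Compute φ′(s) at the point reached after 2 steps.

φ′(s) = 8s
Step 1: φ′(4) = 32; s₁ = 4 − 0.01·32 = 3.68
Step 2: φ′(3.68) = 29.44; s₂ = 3.68 − 0.01·29.44 = 3.3856
φ′(s) at (3.3856) = 27.0848

27.0848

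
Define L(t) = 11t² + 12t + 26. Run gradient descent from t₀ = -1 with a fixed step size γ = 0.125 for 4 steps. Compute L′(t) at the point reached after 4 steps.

-93.7890625

L′(t) = 22t + 12
t₁ = -1 − 0.125·(-10) = 0.25
t₂ = 0.25 − 0.125·17.5 = -1.9375
t₃ = -1.9375 − 0.125·(-30.625) = 1.890625
t₄ = 1.890625 − 0.125·53.59375 = -4.80859375
L′(t) at (-4.80859375) = -93.7890625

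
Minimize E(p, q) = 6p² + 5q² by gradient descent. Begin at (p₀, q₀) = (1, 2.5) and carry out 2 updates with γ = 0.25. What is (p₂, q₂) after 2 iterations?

(4, 5.625)

∇E = (12p, 10q)
Step 1: at (1, 2.5), ∇E = (12, 25) → (1, 2.5) − 0.25·(12, 25) = (-2, -3.75)
Step 2: at (-2, -3.75), ∇E = (-24, -37.5) → (-2, -3.75) − 0.25·(-24, -37.5) = (4, 5.625)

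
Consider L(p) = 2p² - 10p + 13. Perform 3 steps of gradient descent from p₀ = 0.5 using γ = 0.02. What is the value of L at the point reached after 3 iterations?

L′(p) = 4p - 10
p₁ = 0.5 − 0.02·(-8) = 0.66
p₂ = 0.66 − 0.02·(-7.36) = 0.8072
p₃ = 0.8072 − 0.02·(-6.7712) = 0.942624
L(0.942624) = 5.350840010752

5.350840010752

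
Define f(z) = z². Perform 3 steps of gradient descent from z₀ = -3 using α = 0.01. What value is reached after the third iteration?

-2.823576

f′(z) = 2z
z₁ = -3 − 0.01·(-6) = -2.94
z₂ = -2.94 − 0.01·(-5.88) = -2.8812
z₃ = -2.8812 − 0.01·(-5.7624) = -2.823576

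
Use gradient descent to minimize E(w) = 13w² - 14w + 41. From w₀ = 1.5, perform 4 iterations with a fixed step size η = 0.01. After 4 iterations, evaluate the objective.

E′(w) = 26w - 14
Step 1: E′(1.5) = 25; w₁ = 1.5 − 0.01·25 = 1.25
Step 2: E′(1.25) = 18.5; w₂ = 1.25 − 0.01·18.5 = 1.065
Step 3: E′(1.065) = 13.69; w₃ = 1.065 − 0.01·13.69 = 0.9281
Step 4: E′(0.9281) = 10.1306; w₄ = 0.9281 − 0.01·10.1306 = 0.826794
E(0.826794) = 38.311532139668

38.311532139668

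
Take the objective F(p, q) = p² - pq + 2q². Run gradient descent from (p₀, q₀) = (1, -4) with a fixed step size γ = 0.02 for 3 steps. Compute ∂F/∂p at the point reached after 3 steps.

4.413688

∇F = (2p - q, -p + 4q)
Step 1: at (1, -4), ∇F = (6, -17) → (1, -4) − 0.02·(6, -17) = (0.88, -3.66)
Step 2: at (0.88, -3.66), ∇F = (5.42, -15.52) → (0.88, -3.66) − 0.02·(5.42, -15.52) = (0.7716, -3.3496)
Step 3: at (0.7716, -3.3496), ∇F = (4.8928, -14.17) → (0.7716, -3.3496) − 0.02·(4.8928, -14.17) = (0.673744, -3.0662)
∂F/∂p at (0.673744, -3.0662) = 4.413688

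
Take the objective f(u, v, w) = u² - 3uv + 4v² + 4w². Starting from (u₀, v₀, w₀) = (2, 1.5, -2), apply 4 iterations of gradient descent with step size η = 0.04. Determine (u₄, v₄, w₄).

(1.94091008, 0.90994176, -0.42762752)

∇f = (2u - 3v, -3u + 8v, 8w)
Step 1: at (2, 1.5, -2), ∇f = (-0.5, 6, -16) → (2, 1.5, -2) − 0.04·(-0.5, 6, -16) = (2.02, 1.26, -1.36)
Step 2: at (2.02, 1.26, -1.36), ∇f = (0.26, 4.02, -10.88) → (2.02, 1.26, -1.36) − 0.04·(0.26, 4.02, -10.88) = (2.0096, 1.0992, -0.9248)
Step 3: at (2.0096, 1.0992, -0.9248), ∇f = (0.7216, 2.7648, -7.3984) → (2.0096, 1.0992, -0.9248) − 0.04·(0.7216, 2.7648, -7.3984) = (1.980736, 0.988608, -0.628864)
Step 4: at (1.980736, 0.988608, -0.628864), ∇f = (0.995648, 1.966656, -5.030912) → (1.980736, 0.988608, -0.628864) − 0.04·(0.995648, 1.966656, -5.030912) = (1.94091008, 0.90994176, -0.42762752)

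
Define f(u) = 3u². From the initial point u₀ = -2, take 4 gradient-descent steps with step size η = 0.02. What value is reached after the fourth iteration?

-1.19939072

f′(u) = 6u
u₁ = -2 − 0.02·(-12) = -1.76
u₂ = -1.76 − 0.02·(-10.56) = -1.5488
u₃ = -1.5488 − 0.02·(-9.2928) = -1.362944
u₄ = -1.362944 − 0.02·(-8.177664) = -1.19939072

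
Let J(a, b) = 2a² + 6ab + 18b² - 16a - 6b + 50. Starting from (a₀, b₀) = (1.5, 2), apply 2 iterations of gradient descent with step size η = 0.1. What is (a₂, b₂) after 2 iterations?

∇J = (4a + 6b - 16, 6a + 36b - 6)
Step 1: at (1.5, 2), ∇J = (2, 75) → (1.5, 2) − 0.1·(2, 75) = (1.3, -5.5)
Step 2: at (1.3, -5.5), ∇J = (-43.8, -196.2) → (1.3, -5.5) − 0.1·(-43.8, -196.2) = (5.68, 14.12)

(5.68, 14.12)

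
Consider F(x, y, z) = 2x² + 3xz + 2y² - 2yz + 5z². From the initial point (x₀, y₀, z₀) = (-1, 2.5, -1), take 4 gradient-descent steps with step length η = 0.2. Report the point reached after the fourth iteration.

(-2.1904, 1.4632, -5.3056)

∇F = (4x + 3z, 4y - 2z, 3x - 2y + 10z)
Step 1: at (-1, 2.5, -1), ∇F = (-7, 12, -18) → (-1, 2.5, -1) − 0.2·(-7, 12, -18) = (0.4, 0.1, 2.6)
Step 2: at (0.4, 0.1, 2.6), ∇F = (9.4, -4.8, 27) → (0.4, 0.1, 2.6) − 0.2·(9.4, -4.8, 27) = (-1.48, 1.06, -2.8)
Step 3: at (-1.48, 1.06, -2.8), ∇F = (-14.32, 9.84, -34.56) → (-1.48, 1.06, -2.8) − 0.2·(-14.32, 9.84, -34.56) = (1.384, -0.908, 4.112)
Step 4: at (1.384, -0.908, 4.112), ∇F = (17.872, -11.856, 47.088) → (1.384, -0.908, 4.112) − 0.2·(17.872, -11.856, 47.088) = (-2.1904, 1.4632, -5.3056)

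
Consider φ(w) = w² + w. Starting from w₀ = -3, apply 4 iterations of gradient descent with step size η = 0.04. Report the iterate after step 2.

φ′(w) = 2w + 1
Step 1: φ′(-3) = -5; w₁ = -3 − 0.04·(-5) = -2.8
Step 2: φ′(-2.8) = -4.6; w₂ = -2.8 − 0.04·(-4.6) = -2.616

-2.616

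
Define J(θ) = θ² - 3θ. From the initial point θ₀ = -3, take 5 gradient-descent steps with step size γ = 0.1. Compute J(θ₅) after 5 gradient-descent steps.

J′(θ) = 2θ - 3
Step 1: J′(-3) = -9; θ₁ = -3 − 0.1·(-9) = -2.1
Step 2: J′(-2.1) = -7.2; θ₂ = -2.1 − 0.1·(-7.2) = -1.38
Step 3: J′(-1.38) = -5.76; θ₃ = -1.38 − 0.1·(-5.76) = -0.804
Step 4: J′(-0.804) = -4.608; θ₄ = -0.804 − 0.1·(-4.608) = -0.3432
Step 5: J′(-0.3432) = -3.6864; θ₅ = -0.3432 − 0.1·(-3.6864) = 0.02544
J(0.02544) = -0.0756728064

-0.0756728064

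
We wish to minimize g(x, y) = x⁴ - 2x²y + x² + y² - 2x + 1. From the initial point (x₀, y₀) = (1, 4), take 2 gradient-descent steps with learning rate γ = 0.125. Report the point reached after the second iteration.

∇g = (4x³ - 4xy + 2x - 2, -2x² + 2y)
(x₁, y₁) = (1, 4) − 0.125·(-12, 6) = (2.5, 3.25)
(x₂, y₂) = (2.5, 3.25) − 0.125·(33, -6) = (-1.625, 4)

(-1.625, 4)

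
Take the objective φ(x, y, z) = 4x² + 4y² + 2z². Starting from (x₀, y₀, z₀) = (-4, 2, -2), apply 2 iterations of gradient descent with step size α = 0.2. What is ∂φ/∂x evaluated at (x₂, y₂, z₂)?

-11.52

∇φ = (8x, 8y, 4z)
(x₁, y₁, z₁) = (-4, 2, -2) − 0.2·(-32, 16, -8) = (2.4, -1.2, -0.4)
(x₂, y₂, z₂) = (2.4, -1.2, -0.4) − 0.2·(19.2, -9.6, -1.6) = (-1.44, 0.72, -0.08)
∂φ/∂x at (-1.44, 0.72, -0.08) = -11.52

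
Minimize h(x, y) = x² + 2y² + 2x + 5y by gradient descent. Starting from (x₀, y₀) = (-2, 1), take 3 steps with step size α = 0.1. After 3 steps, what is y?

∇h = (2x + 2, 4y + 5)
(x₁, y₁) = (-2, 1) − 0.1·(-2, 9) = (-1.8, 0.1)
(x₂, y₂) = (-1.8, 0.1) − 0.1·(-1.6, 5.4) = (-1.64, -0.44)
(x₃, y₃) = (-1.64, -0.44) − 0.1·(-1.28, 3.24) = (-1.512, -0.764)
y = -0.764

-0.764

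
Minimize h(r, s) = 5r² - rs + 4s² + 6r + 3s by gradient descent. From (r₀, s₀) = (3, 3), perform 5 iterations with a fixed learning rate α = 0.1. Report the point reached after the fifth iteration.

∇h = (10r - s + 6, -r + 8s + 3)
(r₁, s₁) = (3, 3) − 0.1·(33, 24) = (-0.3, 0.6)
(r₂, s₂) = (-0.3, 0.6) − 0.1·(2.4, 8.1) = (-0.54, -0.21)
(r₃, s₃) = (-0.54, -0.21) − 0.1·(0.81, 1.86) = (-0.621, -0.396)
(r₄, s₄) = (-0.621, -0.396) − 0.1·(0.186, 0.453) = (-0.6396, -0.4413)
(r₅, s₅) = (-0.6396, -0.4413) − 0.1·(0.0453, 0.1092) = (-0.64413, -0.45222)

(-0.64413, -0.45222)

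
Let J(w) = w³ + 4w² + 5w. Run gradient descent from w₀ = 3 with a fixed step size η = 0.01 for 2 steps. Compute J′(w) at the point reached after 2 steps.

33.324626542592

J′(w) = 3w² + 8w + 5
w₁ = 3 − 0.01·56 = 2.44
w₂ = 2.44 − 0.01·42.3808 = 2.016192
J′(w) at (2.016192) = 33.324626542592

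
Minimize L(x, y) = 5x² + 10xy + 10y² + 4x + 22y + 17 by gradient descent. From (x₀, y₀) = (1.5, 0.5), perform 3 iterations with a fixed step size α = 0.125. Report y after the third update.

-21.7734375

∇L = (10x + 10y + 4, 10x + 20y + 22)
Step 1: at (1.5, 0.5), ∇L = (24, 47) → (1.5, 0.5) − 0.125·(24, 47) = (-1.5, -5.375)
Step 2: at (-1.5, -5.375), ∇L = (-64.75, -100.5) → (-1.5, -5.375) − 0.125·(-64.75, -100.5) = (6.59375, 7.1875)
Step 3: at (6.59375, 7.1875), ∇L = (141.8125, 231.6875) → (6.59375, 7.1875) − 0.125·(141.8125, 231.6875) = (-11.1328125, -21.7734375)
y = -21.7734375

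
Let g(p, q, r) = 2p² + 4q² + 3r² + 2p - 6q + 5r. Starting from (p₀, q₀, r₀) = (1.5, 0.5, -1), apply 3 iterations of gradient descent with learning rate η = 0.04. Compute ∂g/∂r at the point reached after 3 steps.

∇g = (4p + 2, 8q - 6, 6r + 5)
(p₁, q₁, r₁) = (1.5, 0.5, -1) − 0.04·(8, -2, -1) = (1.18, 0.58, -0.96)
(p₂, q₂, r₂) = (1.18, 0.58, -0.96) − 0.04·(6.72, -1.36, -0.76) = (0.9112, 0.6344, -0.9296)
(p₃, q₃, r₃) = (0.9112, 0.6344, -0.9296) − 0.04·(5.6448, -0.9248, -0.5776) = (0.685408, 0.671392, -0.906496)
∂g/∂r at (0.685408, 0.671392, -0.906496) = -0.438976

-0.438976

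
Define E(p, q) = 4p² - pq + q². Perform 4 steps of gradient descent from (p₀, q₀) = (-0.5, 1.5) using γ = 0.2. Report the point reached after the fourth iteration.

(-0.08, 0.24)

∇E = (8p - q, -p + 2q)
Step 1: at (-0.5, 1.5), ∇E = (-5.5, 3.5) → (-0.5, 1.5) − 0.2·(-5.5, 3.5) = (0.6, 0.8)
Step 2: at (0.6, 0.8), ∇E = (4, 1) → (0.6, 0.8) − 0.2·(4, 1) = (-0.2, 0.6)
Step 3: at (-0.2, 0.6), ∇E = (-2.2, 1.4) → (-0.2, 0.6) − 0.2·(-2.2, 1.4) = (0.24, 0.32)
Step 4: at (0.24, 0.32), ∇E = (1.6, 0.4) → (0.24, 0.32) − 0.2·(1.6, 0.4) = (-0.08, 0.24)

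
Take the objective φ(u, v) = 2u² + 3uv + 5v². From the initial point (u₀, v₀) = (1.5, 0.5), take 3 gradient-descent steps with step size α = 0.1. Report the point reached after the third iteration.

∇φ = (4u + 3v, 3u + 10v)
(u₁, v₁) = (1.5, 0.5) − 0.1·(7.5, 9.5) = (0.75, -0.45)
(u₂, v₂) = (0.75, -0.45) − 0.1·(1.65, -2.25) = (0.585, -0.225)
(u₃, v₃) = (0.585, -0.225) − 0.1·(1.665, -0.495) = (0.4185, -0.1755)

(0.4185, -0.1755)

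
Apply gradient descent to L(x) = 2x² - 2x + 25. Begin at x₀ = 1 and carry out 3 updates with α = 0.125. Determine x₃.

L′(x) = 4x - 2
x₁ = 1 − 0.125·2 = 0.75
x₂ = 0.75 − 0.125·1 = 0.625
x₃ = 0.625 − 0.125·0.5 = 0.5625

0.5625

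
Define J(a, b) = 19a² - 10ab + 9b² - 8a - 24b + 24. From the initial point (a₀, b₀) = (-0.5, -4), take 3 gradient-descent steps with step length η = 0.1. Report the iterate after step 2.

(10.94, -3.48)

∇J = (38a - 10b - 8, -10a + 18b - 24)
Step 1: at (-0.5, -4), ∇J = (13, -91) → (-0.5, -4) − 0.1·(13, -91) = (-1.8, 5.1)
Step 2: at (-1.8, 5.1), ∇J = (-127.4, 85.8) → (-1.8, 5.1) − 0.1·(-127.4, 85.8) = (10.94, -3.48)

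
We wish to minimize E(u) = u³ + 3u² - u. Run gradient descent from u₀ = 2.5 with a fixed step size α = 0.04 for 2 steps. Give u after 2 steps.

0.774468

E′(u) = 3u² + 6u - 1
u₁ = 2.5 − 0.04·32.75 = 1.19
u₂ = 1.19 − 0.04·10.3883 = 0.774468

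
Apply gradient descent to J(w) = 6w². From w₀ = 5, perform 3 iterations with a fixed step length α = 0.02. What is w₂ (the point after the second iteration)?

2.888

J′(w) = 12w
w₁ = 5 − 0.02·60 = 3.8
w₂ = 3.8 − 0.02·45.6 = 2.888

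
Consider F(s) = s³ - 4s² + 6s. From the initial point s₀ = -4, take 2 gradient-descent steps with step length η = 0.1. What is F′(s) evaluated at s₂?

15657.097392

F′(s) = 3s² - 8s + 6
Step 1: F′(-4) = 86; s₁ = -4 − 0.1·86 = -12.6
Step 2: F′(-12.6) = 583.08; s₂ = -12.6 − 0.1·583.08 = -70.908
F′(s) at (-70.908) = 15657.097392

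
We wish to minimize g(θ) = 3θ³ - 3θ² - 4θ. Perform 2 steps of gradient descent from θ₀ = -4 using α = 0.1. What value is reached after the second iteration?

g′(θ) = 9θ² - 6θ - 4
Step 1: g′(-4) = 164; θ₁ = -4 − 0.1·164 = -20.4
Step 2: g′(-20.4) = 3863.84; θ₂ = -20.4 − 0.1·3863.84 = -406.784

-406.784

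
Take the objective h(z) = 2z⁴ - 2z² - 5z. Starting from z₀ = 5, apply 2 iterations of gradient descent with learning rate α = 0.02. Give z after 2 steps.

h′(z) = 8z³ - 4z - 5
z₁ = 5 − 0.02·975 = -14.5
z₂ = -14.5 − 0.02·(-24336) = 472.22

472.22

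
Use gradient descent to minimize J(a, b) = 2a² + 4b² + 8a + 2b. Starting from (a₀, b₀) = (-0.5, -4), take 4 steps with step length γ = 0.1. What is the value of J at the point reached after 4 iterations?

-8.17427328

∇J = (4a + 8, 8b + 2)
Step 1: at (-0.5, -4), ∇J = (6, -30) → (-0.5, -4) − 0.1·(6, -30) = (-1.1, -1)
Step 2: at (-1.1, -1), ∇J = (3.6, -6) → (-1.1, -1) − 0.1·(3.6, -6) = (-1.46, -0.4)
Step 3: at (-1.46, -0.4), ∇J = (2.16, -1.2) → (-1.46, -0.4) − 0.1·(2.16, -1.2) = (-1.676, -0.28)
Step 4: at (-1.676, -0.28), ∇J = (1.296, -0.24) → (-1.676, -0.28) − 0.1·(1.296, -0.24) = (-1.8056, -0.256)
J(-1.8056, -0.256) = -8.17427328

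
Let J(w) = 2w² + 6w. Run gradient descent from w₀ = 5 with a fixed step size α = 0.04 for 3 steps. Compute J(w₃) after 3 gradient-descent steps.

25.184683671552

J′(w) = 4w + 6
w₁ = 5 − 0.04·26 = 3.96
w₂ = 3.96 − 0.04·21.84 = 3.0864
w₃ = 3.0864 − 0.04·18.3456 = 2.352576
J(2.352576) = 25.184683671552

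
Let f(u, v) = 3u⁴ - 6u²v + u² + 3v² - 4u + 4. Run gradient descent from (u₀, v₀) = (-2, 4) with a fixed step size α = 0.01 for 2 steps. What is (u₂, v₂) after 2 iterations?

∇f = (12u³ - 12uv + 2u - 4, -6u² + 6v)
Step 1: at (-2, 4), ∇f = (-8, 0) → (-2, 4) − 0.01·(-8, 0) = (-1.92, 4)
Step 2: at (-1.92, 4), ∇f = (-0.614656, 1.8816) → (-1.92, 4) − 0.01·(-0.614656, 1.8816) = (-1.91385344, 3.981184)

(-1.91385344, 3.981184)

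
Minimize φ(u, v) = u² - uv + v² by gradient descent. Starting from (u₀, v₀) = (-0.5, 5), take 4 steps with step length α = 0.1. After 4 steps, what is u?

0.81595

∇φ = (2u - v, -u + 2v)
Step 1: at (-0.5, 5), ∇φ = (-6, 10.5) → (-0.5, 5) − 0.1·(-6, 10.5) = (0.1, 3.95)
Step 2: at (0.1, 3.95), ∇φ = (-3.75, 7.8) → (0.1, 3.95) − 0.1·(-3.75, 7.8) = (0.475, 3.17)
Step 3: at (0.475, 3.17), ∇φ = (-2.22, 5.865) → (0.475, 3.17) − 0.1·(-2.22, 5.865) = (0.697, 2.5835)
Step 4: at (0.697, 2.5835), ∇φ = (-1.1895, 4.47) → (0.697, 2.5835) − 0.1·(-1.1895, 4.47) = (0.81595, 2.1365)
u = 0.81595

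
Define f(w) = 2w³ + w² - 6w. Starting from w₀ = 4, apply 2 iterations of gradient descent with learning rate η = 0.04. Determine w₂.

0.312064

f′(w) = 6w² + 2w - 6
w₁ = 4 − 0.04·98 = 0.08
w₂ = 0.08 − 0.04·(-5.8016) = 0.312064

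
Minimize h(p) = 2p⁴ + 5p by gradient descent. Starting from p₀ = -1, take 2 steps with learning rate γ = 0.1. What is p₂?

-0.9256

h′(p) = 8p³ + 5
Step 1: h′(-1) = -3; p₁ = -1 − 0.1·(-3) = -0.7
Step 2: h′(-0.7) = 2.256; p₂ = -0.7 − 0.1·2.256 = -0.9256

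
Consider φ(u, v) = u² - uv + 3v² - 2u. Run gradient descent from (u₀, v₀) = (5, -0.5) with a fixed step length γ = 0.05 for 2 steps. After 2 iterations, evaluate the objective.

∇φ = (2u - v - 2, -u + 6v)
(u₁, v₁) = (5, -0.5) − 0.05·(8.5, -8) = (4.575, -0.1)
(u₂, v₂) = (4.575, -0.1) − 0.05·(7.25, -5.175) = (4.2125, 0.15875)
φ(4.2125, 0.15875) = 8.7270265625

8.7270265625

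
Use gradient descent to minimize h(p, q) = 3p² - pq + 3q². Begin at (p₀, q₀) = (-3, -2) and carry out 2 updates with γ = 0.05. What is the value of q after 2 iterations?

∇h = (6p - q, -p + 6q)
Step 1: at (-3, -2), ∇h = (-16, -9) → (-3, -2) − 0.05·(-16, -9) = (-2.2, -1.55)
Step 2: at (-2.2, -1.55), ∇h = (-11.65, -7.1) → (-2.2, -1.55) − 0.05·(-11.65, -7.1) = (-1.6175, -1.195)
q = -1.195

-1.195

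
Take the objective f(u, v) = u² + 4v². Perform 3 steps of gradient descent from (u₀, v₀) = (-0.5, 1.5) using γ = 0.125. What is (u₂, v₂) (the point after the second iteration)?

(-0.28125, 0)

∇f = (2u, 8v)
(u₁, v₁) = (-0.5, 1.5) − 0.125·(-1, 12) = (-0.375, 0)
(u₂, v₂) = (-0.375, 0) − 0.125·(-0.75, 0) = (-0.28125, 0)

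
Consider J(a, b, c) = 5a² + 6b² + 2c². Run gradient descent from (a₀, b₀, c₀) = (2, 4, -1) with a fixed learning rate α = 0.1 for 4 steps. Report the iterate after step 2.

(0, 0.16, -0.36)

∇J = (10a, 12b, 4c)
Step 1: at (2, 4, -1), ∇J = (20, 48, -4) → (2, 4, -1) − 0.1·(20, 48, -4) = (0, -0.8, -0.6)
Step 2: at (0, -0.8, -0.6), ∇J = (0, -9.6, -2.4) → (0, -0.8, -0.6) − 0.1·(0, -9.6, -2.4) = (0, 0.16, -0.36)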